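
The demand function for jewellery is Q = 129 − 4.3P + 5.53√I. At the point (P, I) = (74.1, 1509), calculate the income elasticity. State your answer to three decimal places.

4.264

At P = 74.1, I = 1509: Q = 25.188.
Holding P constant, ∂Q/∂I = 5.53/(2√I) = 0.0711788.
η_I = (∂Q/∂I)·(I/Q) = 0.0711788 × (1509/25.188) = 4.264.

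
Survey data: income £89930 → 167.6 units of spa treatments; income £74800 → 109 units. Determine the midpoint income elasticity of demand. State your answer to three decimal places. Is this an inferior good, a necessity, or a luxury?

2.307 (luxury)

ΔQ = 109 − 167.6 = -58.6; midpoint Q̄ = (167.6 + 109)/2 = 138.3.
ΔI = 74800 − 89930 = -15130; midpoint Ī = (89930 + 74800)/2 = 82365.
η = (ΔQ/Q̄) ÷ (ΔI/Ī) = (-58.6/138.3) ÷ (-15130/82365) = 2.307.
η > 1 ⇒ luxury.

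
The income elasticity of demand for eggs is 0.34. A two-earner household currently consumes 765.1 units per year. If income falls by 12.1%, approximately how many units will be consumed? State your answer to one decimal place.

733.6

%ΔQ ≈ η × %ΔI = 0.34 × (-12.1%) = -4.114%.
New Q ≈ 765.1 × (1 − 0.04114) = 733.6.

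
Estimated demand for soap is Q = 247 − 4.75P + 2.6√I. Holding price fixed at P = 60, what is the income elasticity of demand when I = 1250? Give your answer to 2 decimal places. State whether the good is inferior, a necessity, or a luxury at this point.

At P = 60, I = 1250: Q = 53.924.
Holding P constant, ∂Q/∂I = 2.6/(2√I) = 0.0367696.
η_I = (∂Q/∂I)·(I/Q) = 0.0367696 × (1250/53.924) = 0.85.
Since 0 < η < 1, this is a necessity.

0.85 (necessity)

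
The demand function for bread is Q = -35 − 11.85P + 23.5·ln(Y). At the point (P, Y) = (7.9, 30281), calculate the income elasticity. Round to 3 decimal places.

At P = 7.9, Y = 30281: Q = 113.864.
Holding P constant, ∂Q/∂Y = 23.5/Y = 0.000776064.
η_Y = (∂Q/∂Y)·(Y/Q) = 0.000776064 × (30281/113.864) = 0.206.

0.206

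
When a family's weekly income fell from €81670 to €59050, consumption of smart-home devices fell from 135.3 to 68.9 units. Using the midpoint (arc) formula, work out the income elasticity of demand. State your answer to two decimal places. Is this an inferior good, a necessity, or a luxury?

ΔQ = 68.9 − 135.3 = -66.4; midpoint Q̄ = (135.3 + 68.9)/2 = 102.1.
ΔI = 59050 − 81670 = -22620; midpoint Ī = (81670 + 59050)/2 = 70360.
η = (ΔQ/Q̄) ÷ (ΔI/Ī) = (-66.4/102.1) ÷ (-22620/70360) = 2.02.
η > 1 ⇒ luxury.

2.02 (luxury)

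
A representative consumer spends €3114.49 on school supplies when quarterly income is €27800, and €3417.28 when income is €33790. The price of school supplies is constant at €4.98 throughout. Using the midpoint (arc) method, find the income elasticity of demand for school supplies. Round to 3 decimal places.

0.477

With a constant price, Q₁ = 3114.49/4.98 = 625.400 and Q₂ = 3417.28/4.98 = 686.201 (equivalently, work directly with expenditure since P cancels).
Midpoint %ΔQ = (3417.28 − 3114.49)/3265.89 = 0.09271; midpoint %ΔI = (33790 − 27800)/30795 = 0.19451.
η = 0.09271 / 0.19451 = 0.477.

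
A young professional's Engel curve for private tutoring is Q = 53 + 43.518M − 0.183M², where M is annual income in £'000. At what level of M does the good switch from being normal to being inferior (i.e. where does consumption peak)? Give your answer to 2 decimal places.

dQ/dM = 43.518 − 0.366M.
The good is inferior where dQ/dM < 0. Setting dQ/dM = 0 gives M = 43.518 / 0.366 = 118.90.

118.90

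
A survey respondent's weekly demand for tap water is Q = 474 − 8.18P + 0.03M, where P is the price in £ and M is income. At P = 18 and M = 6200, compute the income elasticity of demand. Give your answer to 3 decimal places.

At P = 18, M = 6200: Q = 512.760.
Holding P constant, ∂Q/∂M = 0.03.
η_M = (∂Q/∂M)·(M/Q) = 0.03 × (6200/512.760) = 0.363.

0.363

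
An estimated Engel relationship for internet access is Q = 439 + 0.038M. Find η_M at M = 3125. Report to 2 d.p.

0.21

At M = 3125: Q = 557.750.
dQ/dM = 0.038.
η = (dQ/dM)·(M/Q) = 0.038 × (3125/557.750) = 0.21.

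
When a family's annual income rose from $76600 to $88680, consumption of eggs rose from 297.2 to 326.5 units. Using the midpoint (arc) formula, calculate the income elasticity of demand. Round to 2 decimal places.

ΔQ = 326.5 − 297.2 = 29.3; midpoint Q̄ = (297.2 + 326.5)/2 = 311.85.
ΔI = 88680 − 76600 = 12080; midpoint Ī = (76600 + 88680)/2 = 82640.
η = (ΔQ/Q̄) ÷ (ΔI/Ī) = (29.3/311.85) ÷ (12080/82640) = 0.64.

0.64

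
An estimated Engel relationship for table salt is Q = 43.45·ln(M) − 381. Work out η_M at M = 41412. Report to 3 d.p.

0.537

At M = 41412: Q = 80.931.
dQ/dM = 43.45/M = 0.00104921 at this income.
η = (dQ/dM)·(M/Q) = 0.00104921 × (41412/80.931) = 0.537.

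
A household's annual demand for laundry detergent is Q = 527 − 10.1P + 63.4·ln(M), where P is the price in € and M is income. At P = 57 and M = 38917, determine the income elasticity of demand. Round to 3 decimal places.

At P = 57, M = 38917: Q = 621.386.
Holding P constant, ∂Q/∂M = 63.4/M = 0.00162911.
η_M = (∂Q/∂M)·(M/Q) = 0.00162911 × (38917/621.386) = 0.102.

0.102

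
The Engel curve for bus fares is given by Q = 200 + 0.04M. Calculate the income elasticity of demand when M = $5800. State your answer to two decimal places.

0.54

At M = 5800: Q = 432.000.
dQ/dM = 0.04.
η = (dQ/dM)·(M/Q) = 0.04 × (5800/432.000) = 0.54.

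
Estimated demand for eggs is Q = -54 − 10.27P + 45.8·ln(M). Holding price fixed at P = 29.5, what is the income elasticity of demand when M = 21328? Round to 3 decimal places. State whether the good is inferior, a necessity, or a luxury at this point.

At P = 29.5, M = 21328: Q = 99.559.
Holding P constant, ∂Q/∂M = 45.8/M = 0.00214741.
η_M = (∂Q/∂M)·(M/Q) = 0.00214741 × (21328/99.559) = 0.460.
Since 0 < η < 1, this is a necessity.

0.460 (necessity)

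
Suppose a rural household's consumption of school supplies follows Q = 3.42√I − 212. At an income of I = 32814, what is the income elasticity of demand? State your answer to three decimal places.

0.760

At I = 32814: Q = 407.521.
dQ/dI = 3.42/(2√I) = 0.00943988 at this income.
η = (dQ/dI)·(I/Q) = 0.00943988 × (32814/407.521) = 0.760.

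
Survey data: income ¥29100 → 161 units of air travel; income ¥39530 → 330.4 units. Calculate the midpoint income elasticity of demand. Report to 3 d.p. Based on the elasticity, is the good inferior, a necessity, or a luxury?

2.268 (luxury)

ΔQ = 330.4 − 161 = 169.4; midpoint Q̄ = (161 + 330.4)/2 = 245.7.
ΔI = 39530 − 29100 = 10430; midpoint Ī = (29100 + 39530)/2 = 34315.
η = (ΔQ/Q̄) ÷ (ΔI/Ī) = (169.4/245.7) ÷ (10430/34315) = 2.268.
η > 1 ⇒ luxury.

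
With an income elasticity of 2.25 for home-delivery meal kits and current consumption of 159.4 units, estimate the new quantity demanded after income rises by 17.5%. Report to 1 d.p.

222.2

%ΔQ ≈ η × %ΔI = 2.25 × 17.5% = 39.375%.
New Q ≈ 159.4 × (1 + 0.39375) = 222.2.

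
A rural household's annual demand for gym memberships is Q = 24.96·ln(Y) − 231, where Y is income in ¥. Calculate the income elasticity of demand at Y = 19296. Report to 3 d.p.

1.632

At Y = 19296: Q = 15.297.
dQ/dY = 24.96/Y = 0.00129353 at this income.
η = (dQ/dY)·(Y/Q) = 0.00129353 × (19296/15.297) = 1.632.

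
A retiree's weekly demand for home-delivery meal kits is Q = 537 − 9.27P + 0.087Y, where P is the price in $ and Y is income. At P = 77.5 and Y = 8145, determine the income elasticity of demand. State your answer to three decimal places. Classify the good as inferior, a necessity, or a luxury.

At P = 77.5, Y = 8145: Q = 527.190.
Holding P constant, ∂Q/∂Y = 0.087.
η_Y = (∂Q/∂Y)·(Y/Q) = 0.087 × (8145/527.190) = 1.344.
Since η > 1, this is a luxury.

1.344 (luxury)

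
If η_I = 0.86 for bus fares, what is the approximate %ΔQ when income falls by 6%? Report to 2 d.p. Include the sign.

-5.16%

%ΔQ ≈ η × %ΔI = 0.86 × (-6%) = -5.16%.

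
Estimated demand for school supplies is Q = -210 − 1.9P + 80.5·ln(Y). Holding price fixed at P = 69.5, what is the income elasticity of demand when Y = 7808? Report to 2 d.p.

0.21

At P = 69.5, Y = 7808: Q = 379.464.
Holding P constant, ∂Q/∂Y = 80.5/Y = 0.0103099.
η_Y = (∂Q/∂Y)·(Y/Q) = 0.0103099 × (7808/379.464) = 0.21.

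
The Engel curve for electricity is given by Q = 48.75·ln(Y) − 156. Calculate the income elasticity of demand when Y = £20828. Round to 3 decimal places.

At Y = 20828: Q = 328.773.
dQ/dY = 48.75/Y = 0.0023406 at this income.
η = (dQ/dY)·(Y/Q) = 0.0023406 × (20828/328.773) = 0.148.

0.148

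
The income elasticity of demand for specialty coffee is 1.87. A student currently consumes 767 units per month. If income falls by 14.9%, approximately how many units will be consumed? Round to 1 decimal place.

553.3

%ΔQ ≈ η × %ΔI = 1.87 × (-14.9%) = -27.863%.
New Q ≈ 767 × (1 − 0.27863) = 553.3.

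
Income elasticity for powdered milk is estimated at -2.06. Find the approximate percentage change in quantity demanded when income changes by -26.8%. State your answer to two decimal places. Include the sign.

55.21%

%ΔQ ≈ η × %ΔI = -2.06 × (-26.8%) = 55.21%.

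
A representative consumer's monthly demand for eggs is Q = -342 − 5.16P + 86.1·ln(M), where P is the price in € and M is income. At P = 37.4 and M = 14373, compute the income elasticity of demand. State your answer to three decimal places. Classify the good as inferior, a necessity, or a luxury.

0.298 (necessity)

At P = 37.4, M = 14373: Q = 289.260.
Holding P constant, ∂Q/∂M = 86.1/M = 0.0059904.
η_M = (∂Q/∂M)·(M/Q) = 0.0059904 × (14373/289.260) = 0.298.
Since 0 < η < 1, this is a necessity.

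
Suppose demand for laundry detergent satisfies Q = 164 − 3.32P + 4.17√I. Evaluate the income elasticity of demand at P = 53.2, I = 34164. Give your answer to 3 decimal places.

At P = 53.2, I = 34164: Q = 758.138.
Holding P constant, ∂Q/∂I = 4.17/(2√I) = 0.0112803.
η_I = (∂Q/∂I)·(I/Q) = 0.0112803 × (34164/758.138) = 0.508.

0.508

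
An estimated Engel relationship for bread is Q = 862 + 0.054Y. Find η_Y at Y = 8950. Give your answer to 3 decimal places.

0.359

At Y = 8950: Q = 1345.300.
dQ/dY = 0.054.
η = (dQ/dY)·(Y/Q) = 0.054 × (8950/1345.300) = 0.359.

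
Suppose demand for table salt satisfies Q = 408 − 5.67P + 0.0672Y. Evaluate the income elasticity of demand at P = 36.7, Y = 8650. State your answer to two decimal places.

At P = 36.7, Y = 8650: Q = 781.191.
Holding P constant, ∂Q/∂Y = 0.0672.
η_Y = (∂Q/∂Y)·(Y/Q) = 0.0672 × (8650/781.191) = 0.74.

0.74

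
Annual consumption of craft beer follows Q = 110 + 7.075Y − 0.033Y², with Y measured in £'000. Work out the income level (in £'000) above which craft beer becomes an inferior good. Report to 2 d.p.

107.20

dQ/dY = 7.075 − 0.066Y.
The good is inferior where dQ/dY < 0. Setting dQ/dY = 0 gives Y = 7.075 / 0.066 = 107.20.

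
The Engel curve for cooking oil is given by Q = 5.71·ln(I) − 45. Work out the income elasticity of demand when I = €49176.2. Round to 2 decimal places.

0.34

At I = 49176.2: Q = 16.686.
dQ/dI = 5.71/I = 0.000116113 at this income.
η = (dQ/dI)·(I/Q) = 0.000116113 × (49176.2/16.686) = 0.34.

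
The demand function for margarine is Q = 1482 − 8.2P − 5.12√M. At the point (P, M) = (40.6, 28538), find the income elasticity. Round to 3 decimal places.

At P = 40.6, M = 28538: Q = 284.148.
Holding P constant, ∂Q/∂M = -5.12/(2√M) = -0.015154.
η_M = (∂Q/∂M)·(M/Q) = -0.015154 × (28538/284.148) = -1.522.

-1.522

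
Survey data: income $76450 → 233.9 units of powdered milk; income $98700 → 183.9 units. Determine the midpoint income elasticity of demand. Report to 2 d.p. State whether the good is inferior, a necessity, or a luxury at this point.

-0.94 (inferior good)

ΔQ = 183.9 − 233.9 = -50; midpoint Q̄ = (233.9 + 183.9)/2 = 208.9.
ΔI = 98700 − 76450 = 22250; midpoint Ī = (76450 + 98700)/2 = 87575.
η = (ΔQ/Q̄) ÷ (ΔI/Ī) = (-50/208.9) ÷ (22250/87575) = -0.94.
η < 0 ⇒ inferior good.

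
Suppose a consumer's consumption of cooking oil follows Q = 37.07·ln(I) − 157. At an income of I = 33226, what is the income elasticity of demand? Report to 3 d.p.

At I = 33226: Q = 228.939.
dQ/dI = 37.07/I = 0.00111569 at this income.
η = (dQ/dI)·(I/Q) = 0.00111569 × (33226/228.939) = 0.162.

0.162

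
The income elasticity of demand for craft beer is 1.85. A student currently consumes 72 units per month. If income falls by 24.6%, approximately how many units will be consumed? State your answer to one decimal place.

%ΔQ ≈ η × %ΔI = 1.85 × (-24.6%) = -45.51%.
New Q ≈ 72 × (1 − 0.4551) = 39.2.

39.2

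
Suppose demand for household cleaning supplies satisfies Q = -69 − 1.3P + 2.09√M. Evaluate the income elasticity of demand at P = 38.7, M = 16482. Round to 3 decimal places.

At P = 38.7, M = 16482: Q = 149.009.
Holding P constant, ∂Q/∂M = 2.09/(2√M) = 0.00813976.
η_M = (∂Q/∂M)·(M/Q) = 0.00813976 × (16482/149.009) = 0.900.

0.900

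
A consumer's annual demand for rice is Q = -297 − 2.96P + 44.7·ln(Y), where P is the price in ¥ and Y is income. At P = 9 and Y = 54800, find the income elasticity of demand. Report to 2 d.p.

At P = 9, Y = 54800: Q = 164.102.
Holding P constant, ∂Q/∂Y = 44.7/Y = 0.000815693.
η_Y = (∂Q/∂Y)·(Y/Q) = 0.000815693 × (54800/164.102) = 0.27.

0.27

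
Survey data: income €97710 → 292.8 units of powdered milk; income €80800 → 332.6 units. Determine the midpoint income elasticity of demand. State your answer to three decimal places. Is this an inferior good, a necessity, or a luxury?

-0.672 (inferior good)

ΔQ = 332.6 − 292.8 = 39.8; midpoint Q̄ = (292.8 + 332.6)/2 = 312.7.
ΔI = 80800 − 97710 = -16910; midpoint Ī = (97710 + 80800)/2 = 89255.
η = (ΔQ/Q̄) ÷ (ΔI/Ī) = (39.8/312.7) ÷ (-16910/89255) = -0.672.
η < 0 ⇒ inferior good.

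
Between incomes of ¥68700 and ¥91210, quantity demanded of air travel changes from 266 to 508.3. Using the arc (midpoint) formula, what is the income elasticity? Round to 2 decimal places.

2.22

ΔQ = 508.3 − 266 = 242.3; midpoint Q̄ = (266 + 508.3)/2 = 387.15.
ΔI = 91210 − 68700 = 22510; midpoint Ī = (68700 + 91210)/2 = 79955.
η = (ΔQ/Q̄) ÷ (ΔI/Ī) = (242.3/387.15) ÷ (22510/79955) = 2.22.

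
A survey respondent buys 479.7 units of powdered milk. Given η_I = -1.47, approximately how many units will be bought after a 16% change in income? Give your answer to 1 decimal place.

%ΔQ ≈ η × %ΔI = -1.47 × 16% = -23.52%.
New Q ≈ 479.7 × (1 − 0.2352) = 366.9.

366.9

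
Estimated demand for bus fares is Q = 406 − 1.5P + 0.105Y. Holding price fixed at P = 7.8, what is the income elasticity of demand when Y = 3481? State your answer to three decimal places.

0.481

At P = 7.8, Y = 3481: Q = 759.805.
Holding P constant, ∂Q/∂Y = 0.105.
η_Y = (∂Q/∂Y)·(Y/Q) = 0.105 × (3481/759.805) = 0.481.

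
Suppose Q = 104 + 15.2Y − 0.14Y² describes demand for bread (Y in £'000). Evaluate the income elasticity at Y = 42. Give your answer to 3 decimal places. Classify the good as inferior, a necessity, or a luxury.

0.292 (necessity)

At Y = 42: Q = 495.4400.
dQ/dY = 15.2 − 0.28Y = 3.44000.
η = (dQ/dY)·(Y/Q) = 3.44000 × (42/495.4400) = 0.292.
0 < η < 1 ⇒ necessity.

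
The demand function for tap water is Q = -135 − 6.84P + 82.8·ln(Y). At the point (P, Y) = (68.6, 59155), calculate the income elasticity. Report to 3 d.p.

At P = 68.6, Y = 59155: Q = 305.575.
Holding P constant, ∂Q/∂Y = 82.8/Y = 0.00139971.
η_Y = (∂Q/∂Y)·(Y/Q) = 0.00139971 × (59155/305.575) = 0.271.

0.271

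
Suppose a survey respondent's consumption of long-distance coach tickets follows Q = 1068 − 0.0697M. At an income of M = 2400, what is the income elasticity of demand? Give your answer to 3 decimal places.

At M = 2400: Q = 900.720.
dQ/dM = −0.0697.
η = (dQ/dM)·(M/Q) = -0.0697 × (2400/900.720) = -0.186.

-0.186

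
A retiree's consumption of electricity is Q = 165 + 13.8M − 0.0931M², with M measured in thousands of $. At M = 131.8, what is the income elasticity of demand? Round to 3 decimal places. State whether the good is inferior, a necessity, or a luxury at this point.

At M = 131.8: Q = 366.5776.
dQ/dM = 13.8 − 0.1862M = -10.74116.
η = (dQ/dM)·(M/Q) = -10.74116 × (131.8/366.5776) = -3.862.
η < 0 ⇒ inferior good.

-3.862 (inferior good)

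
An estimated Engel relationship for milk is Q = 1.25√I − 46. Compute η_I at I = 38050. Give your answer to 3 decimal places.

At I = 38050: Q = 197.830.
dQ/dI = 1.25/(2√I) = 0.00320408 at this income.
η = (dQ/dI)·(I/Q) = 0.00320408 × (38050/197.830) = 0.616.

0.616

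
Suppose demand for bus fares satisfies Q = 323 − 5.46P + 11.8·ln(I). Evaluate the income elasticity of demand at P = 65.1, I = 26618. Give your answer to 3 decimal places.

0.134

At P = 65.1, I = 26618: Q = 87.788.
Holding P constant, ∂Q/∂I = 11.8/I = 0.000443309.
η_I = (∂Q/∂I)·(I/Q) = 0.000443309 × (26618/87.788) = 0.134.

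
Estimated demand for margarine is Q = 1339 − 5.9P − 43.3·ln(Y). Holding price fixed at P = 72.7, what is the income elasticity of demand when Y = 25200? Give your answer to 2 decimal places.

-0.09

At P = 72.7, Y = 25200: Q = 471.242.
Holding P constant, ∂Q/∂Y = -43.3/Y = -0.00171825.
η_Y = (∂Q/∂Y)·(Y/Q) = -0.00171825 × (25200/471.242) = -0.09.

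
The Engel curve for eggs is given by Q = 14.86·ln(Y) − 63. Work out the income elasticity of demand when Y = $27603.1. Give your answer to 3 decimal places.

0.167

At Y = 27603.1: Q = 88.954.
dQ/dY = 14.86/Y = 0.000538345 at this income.
η = (dQ/dY)·(Y/Q) = 0.000538345 × (27603.1/88.954) = 0.167.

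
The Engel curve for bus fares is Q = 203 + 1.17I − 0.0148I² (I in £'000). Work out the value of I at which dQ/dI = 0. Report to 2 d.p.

39.53

dQ/dI = 1.17 − 0.0296I.
The good is inferior where dQ/dI < 0. Setting dQ/dI = 0 gives I = 1.17 / 0.0296 = 39.53.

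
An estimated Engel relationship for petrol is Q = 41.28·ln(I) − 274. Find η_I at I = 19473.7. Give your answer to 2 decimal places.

At I = 19473.7: Q = 133.715.
dQ/dI = 41.28/I = 0.00211978 at this income.
η = (dQ/dI)·(I/Q) = 0.00211978 × (19473.7/133.715) = 0.31.

0.31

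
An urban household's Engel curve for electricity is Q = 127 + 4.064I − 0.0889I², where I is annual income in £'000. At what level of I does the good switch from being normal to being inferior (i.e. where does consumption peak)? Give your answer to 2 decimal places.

dQ/dI = 4.064 − 0.1778I.
The good is inferior where dQ/dI < 0. Setting dQ/dI = 0 gives I = 4.064 / 0.1778 = 22.86.

22.86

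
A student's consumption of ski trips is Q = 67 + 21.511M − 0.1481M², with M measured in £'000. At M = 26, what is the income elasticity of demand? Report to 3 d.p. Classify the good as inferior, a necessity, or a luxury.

0.682 (necessity)

At M = 26: Q = 526.1704.
dQ/dM = 21.511 − 0.2962M = 13.80980.
η = (dQ/dM)·(M/Q) = 13.80980 × (26/526.1704) = 0.682.
0 < η < 1 ⇒ necessity.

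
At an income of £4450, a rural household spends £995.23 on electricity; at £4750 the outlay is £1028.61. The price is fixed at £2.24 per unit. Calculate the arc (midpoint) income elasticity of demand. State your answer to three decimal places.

With a constant price, Q₁ = 995.23/2.24 = 444.299 and Q₂ = 1028.61/2.24 = 459.201 (equivalently, work directly with expenditure since P cancels).
Midpoint %ΔQ = (1028.61 − 995.23)/1011.92 = 0.03299; midpoint %ΔI = (4750 − 4450)/4600 = 0.06522.
η = 0.03299 / 0.06522 = 0.506.

0.506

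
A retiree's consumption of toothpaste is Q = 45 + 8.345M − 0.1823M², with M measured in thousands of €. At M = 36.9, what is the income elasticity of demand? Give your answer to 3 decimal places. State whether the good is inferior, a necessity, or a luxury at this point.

At M = 36.9: Q = 104.7090.
dQ/dM = 8.345 − 0.3646M = -5.10874.
η = (dQ/dM)·(M/Q) = -5.10874 × (36.9/104.7090) = -1.800.
η < 0 ⇒ inferior good.

-1.800 (inferior good)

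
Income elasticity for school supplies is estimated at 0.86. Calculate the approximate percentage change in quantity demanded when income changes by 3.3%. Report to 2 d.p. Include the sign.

2.84%

%ΔQ ≈ η × %ΔI = 0.86 × 3.3% = 2.84%.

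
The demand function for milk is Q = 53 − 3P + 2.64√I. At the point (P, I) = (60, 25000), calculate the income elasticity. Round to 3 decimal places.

0.719

At P = 60, I = 25000: Q = 290.421.
Holding P constant, ∂Q/∂I = 2.64/(2√I) = 0.00834841.
η_I = (∂Q/∂I)·(I/Q) = 0.00834841 × (25000/290.421) = 0.719.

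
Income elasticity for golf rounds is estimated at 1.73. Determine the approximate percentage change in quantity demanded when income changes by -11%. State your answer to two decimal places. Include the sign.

%ΔQ ≈ η × %ΔI = 1.73 × (-11%) = -19.03%.

-19.03%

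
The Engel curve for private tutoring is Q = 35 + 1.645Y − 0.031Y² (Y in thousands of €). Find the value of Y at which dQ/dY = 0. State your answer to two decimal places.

26.53

dQ/dY = 1.645 − 0.062Y.
The good is inferior where dQ/dY < 0. Setting dQ/dY = 0 gives Y = 1.645 / 0.062 = 26.53.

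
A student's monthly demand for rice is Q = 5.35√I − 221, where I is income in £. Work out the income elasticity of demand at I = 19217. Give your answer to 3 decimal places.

At I = 19217: Q = 520.646.
dQ/dI = 5.35/(2√I) = 0.0192966 at this income.
η = (dQ/dI)·(I/Q) = 0.0192966 × (19217/520.646) = 0.712.

0.712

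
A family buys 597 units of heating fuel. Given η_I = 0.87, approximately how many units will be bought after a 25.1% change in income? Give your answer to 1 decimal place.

%ΔQ ≈ η × %ΔI = 0.87 × 25.1% = 21.837%.
New Q ≈ 597 × (1 + 0.21837) = 727.4.

727.4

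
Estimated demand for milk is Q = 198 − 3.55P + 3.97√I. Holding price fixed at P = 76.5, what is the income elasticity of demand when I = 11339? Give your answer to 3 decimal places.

0.605

At P = 76.5, I = 11339: Q = 349.169.
Holding P constant, ∂Q/∂I = 3.97/(2√I) = 0.0186412.
η_I = (∂Q/∂I)·(I/Q) = 0.0186412 × (11339/349.169) = 0.605.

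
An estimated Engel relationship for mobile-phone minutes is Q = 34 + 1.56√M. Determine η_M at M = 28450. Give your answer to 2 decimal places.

0.44

At M = 28450: Q = 297.127.
dQ/dM = 1.56/(2√M) = 0.00462438 at this income.
η = (dQ/dM)·(M/Q) = 0.00462438 × (28450/297.127) = 0.44.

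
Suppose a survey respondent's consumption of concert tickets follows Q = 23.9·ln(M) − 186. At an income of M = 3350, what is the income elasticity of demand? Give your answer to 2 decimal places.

At M = 3350: Q = 7.990.
dQ/dM = 23.9/M = 0.00713433 at this income.
η = (dQ/dM)·(M/Q) = 0.00713433 × (3350/7.990) = 2.99.

2.99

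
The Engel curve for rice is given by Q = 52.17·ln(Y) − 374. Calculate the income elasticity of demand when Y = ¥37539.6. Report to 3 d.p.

0.297

At Y = 37539.6: Q = 175.515.
dQ/dY = 52.17/Y = 0.00138973 at this income.
η = (dQ/dY)·(Y/Q) = 0.00138973 × (37539.6/175.515) = 0.297.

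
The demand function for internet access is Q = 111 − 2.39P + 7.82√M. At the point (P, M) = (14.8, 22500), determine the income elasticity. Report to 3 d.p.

At P = 14.8, M = 22500: Q = 1248.628.
Holding P constant, ∂Q/∂M = 7.82/(2√M) = 0.0260667.
η_M = (∂Q/∂M)·(M/Q) = 0.0260667 × (22500/1248.628) = 0.470.

0.470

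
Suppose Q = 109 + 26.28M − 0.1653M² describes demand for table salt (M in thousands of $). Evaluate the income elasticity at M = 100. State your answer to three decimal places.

-0.625

At M = 100: Q = 1084.0000.
dQ/dM = 26.28 − 0.3306M = -6.78000.
η = (dQ/dM)·(M/Q) = -6.78000 × (100/1084.0000) = -0.625.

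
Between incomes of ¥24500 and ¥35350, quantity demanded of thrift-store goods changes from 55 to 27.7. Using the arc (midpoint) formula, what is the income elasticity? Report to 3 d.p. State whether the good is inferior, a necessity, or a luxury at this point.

ΔQ = 27.7 − 55 = -27.3; midpoint Q̄ = (55 + 27.7)/2 = 41.35.
ΔI = 35350 − 24500 = 10850; midpoint Ī = (24500 + 35350)/2 = 29925.
η = (ΔQ/Q̄) ÷ (ΔI/Ī) = (-27.3/41.35) ÷ (10850/29925) = -1.821.
η < 0 ⇒ inferior good.

-1.821 (inferior good)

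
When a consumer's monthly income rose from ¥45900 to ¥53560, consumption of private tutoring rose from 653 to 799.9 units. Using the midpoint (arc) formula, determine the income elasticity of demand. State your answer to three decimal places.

1.313

ΔQ = 799.9 − 653 = 146.9; midpoint Q̄ = (653 + 799.9)/2 = 726.45.
ΔI = 53560 − 45900 = 7660; midpoint Ī = (45900 + 53560)/2 = 49730.
η = (ΔQ/Q̄) ÷ (ΔI/Ī) = (146.9/726.45) ÷ (7660/49730) = 1.313.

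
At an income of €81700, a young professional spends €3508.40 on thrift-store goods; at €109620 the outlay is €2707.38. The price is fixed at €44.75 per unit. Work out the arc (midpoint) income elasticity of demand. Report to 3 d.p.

-0.883

With a constant price, Q₁ = 3508.40/44.75 = 78.400 and Q₂ = 2707.38/44.75 = 60.500 (equivalently, work directly with expenditure since P cancels).
Midpoint %ΔQ = (2707.38 − 3508.40)/3107.89 = -0.25774; midpoint %ΔI = (109620 − 81700)/95660 = 0.29187.
η = -0.25774 / 0.29187 = -0.883.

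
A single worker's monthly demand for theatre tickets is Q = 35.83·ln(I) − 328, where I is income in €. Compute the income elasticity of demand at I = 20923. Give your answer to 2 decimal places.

At I = 20923: Q = 28.458.
dQ/dI = 35.83/I = 0.00171247 at this income.
η = (dQ/dI)·(I/Q) = 0.00171247 × (20923/28.458) = 1.26.

1.26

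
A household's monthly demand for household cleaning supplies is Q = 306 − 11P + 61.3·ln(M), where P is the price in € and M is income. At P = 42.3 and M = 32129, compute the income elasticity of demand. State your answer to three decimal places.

0.129

At P = 42.3, M = 32129: Q = 476.842.
Holding P constant, ∂Q/∂M = 61.3/M = 0.00190793.
η_M = (∂Q/∂M)·(M/Q) = 0.00190793 × (32129/476.842) = 0.129.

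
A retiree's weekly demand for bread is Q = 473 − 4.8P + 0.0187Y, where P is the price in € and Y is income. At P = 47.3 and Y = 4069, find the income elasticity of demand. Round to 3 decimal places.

At P = 47.3, Y = 4069: Q = 322.050.
Holding P constant, ∂Q/∂Y = 0.0187.
η_Y = (∂Q/∂Y)·(Y/Q) = 0.0187 × (4069/322.050) = 0.236.

0.236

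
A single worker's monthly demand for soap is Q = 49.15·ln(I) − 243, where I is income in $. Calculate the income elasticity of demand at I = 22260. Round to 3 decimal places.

At I = 22260: Q = 249.018.
dQ/dI = 49.15/I = 0.002208 at this income.
η = (dQ/dI)·(I/Q) = 0.002208 × (22260/249.018) = 0.197.

0.197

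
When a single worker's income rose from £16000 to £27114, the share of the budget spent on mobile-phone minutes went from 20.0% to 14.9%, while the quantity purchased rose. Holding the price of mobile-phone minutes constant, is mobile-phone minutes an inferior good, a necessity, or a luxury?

Quantity rises but the budget share falls as income rises, so 0 < η < 1.

necessity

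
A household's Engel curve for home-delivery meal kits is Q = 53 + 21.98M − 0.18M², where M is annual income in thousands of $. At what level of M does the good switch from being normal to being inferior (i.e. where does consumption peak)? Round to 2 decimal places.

dQ/dM = 21.98 − 0.36M.
The good is inferior where dQ/dM < 0. Setting dQ/dM = 0 gives M = 21.98 / 0.36 = 61.06.

61.06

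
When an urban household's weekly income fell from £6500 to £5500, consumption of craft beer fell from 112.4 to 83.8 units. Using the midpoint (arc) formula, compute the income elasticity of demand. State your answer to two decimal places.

1.75

ΔQ = 83.8 − 112.4 = -28.6; midpoint Q̄ = (112.4 + 83.8)/2 = 98.1.
ΔI = 5500 − 6500 = -1000; midpoint Ī = (6500 + 5500)/2 = 6000.
η = (ΔQ/Q̄) ÷ (ΔI/Ī) = (-28.6/98.1) ÷ (-1000/6000) = 1.75.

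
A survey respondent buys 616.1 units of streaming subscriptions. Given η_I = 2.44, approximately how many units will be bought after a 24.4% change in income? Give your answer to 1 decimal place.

%ΔQ ≈ η × %ΔI = 2.44 × 24.4% = 59.536%.
New Q ≈ 616.1 × (1 + 0.59536) = 982.9.

982.9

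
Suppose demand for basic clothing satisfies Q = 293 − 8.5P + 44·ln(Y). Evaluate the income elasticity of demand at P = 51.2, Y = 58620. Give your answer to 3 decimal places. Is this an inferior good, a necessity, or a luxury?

0.129 (necessity)

At P = 51.2, Y = 58620: Q = 340.869.
Holding P constant, ∂Q/∂Y = 44/Y = 0.000750597.
η_Y = (∂Q/∂Y)·(Y/Q) = 0.000750597 × (58620/340.869) = 0.129.
Since 0 < η < 1, this is a necessity.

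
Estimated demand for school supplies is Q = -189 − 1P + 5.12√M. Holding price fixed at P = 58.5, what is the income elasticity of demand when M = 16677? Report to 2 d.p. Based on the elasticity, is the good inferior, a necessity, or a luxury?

At P = 58.5, M = 16677: Q = 413.694.
Holding P constant, ∂Q/∂M = 5.12/(2√M) = 0.0198235.
η_M = (∂Q/∂M)·(M/Q) = 0.0198235 × (16677/413.694) = 0.80.
Since 0 < η < 1, this is a necessity.

0.80 (necessity)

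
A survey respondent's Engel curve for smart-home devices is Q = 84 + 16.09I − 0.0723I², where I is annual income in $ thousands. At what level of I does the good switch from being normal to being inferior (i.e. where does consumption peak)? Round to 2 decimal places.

dQ/dI = 16.09 − 0.1446I.
The good is inferior where dQ/dI < 0. Setting dQ/dI = 0 gives I = 16.09 / 0.1446 = 111.27.

111.27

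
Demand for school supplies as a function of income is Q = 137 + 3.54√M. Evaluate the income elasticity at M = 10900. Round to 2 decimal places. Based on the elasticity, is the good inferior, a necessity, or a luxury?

At M = 10900: Q = 506.587.
dQ/dM = 3.54/(2√M) = 0.0169535 at this income.
η = (dQ/dM)·(M/Q) = 0.0169535 × (10900/506.587) = 0.36.
Since 0 < η < 1, the good is a necessity.

0.36 (necessity)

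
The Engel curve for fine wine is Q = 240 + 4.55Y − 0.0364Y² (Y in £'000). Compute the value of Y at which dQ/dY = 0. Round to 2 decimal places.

62.50

dQ/dY = 4.55 − 0.0728Y.
The good is inferior where dQ/dY < 0. Setting dQ/dY = 0 gives Y = 4.55 / 0.0728 = 62.50.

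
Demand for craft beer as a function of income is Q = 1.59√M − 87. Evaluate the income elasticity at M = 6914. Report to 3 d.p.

At M = 6914: Q = 45.209.
dQ/dM = 1.59/(2√M) = 0.00956098 at this income.
η = (dQ/dM)·(M/Q) = 0.00956098 × (6914/45.209) = 1.462.

1.462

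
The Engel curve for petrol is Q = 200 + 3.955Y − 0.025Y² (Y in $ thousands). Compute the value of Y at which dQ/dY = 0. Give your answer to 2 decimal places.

79.10

dQ/dY = 3.955 − 0.05Y.
The good is inferior where dQ/dY < 0. Setting dQ/dY = 0 gives Y = 3.955 / 0.05 = 79.10.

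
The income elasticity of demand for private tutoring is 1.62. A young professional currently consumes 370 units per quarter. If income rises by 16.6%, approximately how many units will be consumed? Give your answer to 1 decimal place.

%ΔQ ≈ η × %ΔI = 1.62 × 16.6% = 26.892%.
New Q ≈ 370 × (1 + 0.26892) = 469.5.

469.5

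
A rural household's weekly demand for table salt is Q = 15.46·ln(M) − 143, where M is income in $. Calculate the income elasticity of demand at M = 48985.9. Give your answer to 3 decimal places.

0.645

At M = 48985.9: Q = 23.957.
dQ/dM = 15.46/M = 0.000315601 at this income.
η = (dQ/dM)·(M/Q) = 0.000315601 × (48985.9/23.957) = 0.645.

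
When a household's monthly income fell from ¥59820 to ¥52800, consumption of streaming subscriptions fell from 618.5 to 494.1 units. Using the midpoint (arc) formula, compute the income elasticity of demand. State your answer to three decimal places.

1.794

ΔQ = 494.1 − 618.5 = -124.4; midpoint Q̄ = (618.5 + 494.1)/2 = 556.3.
ΔI = 52800 − 59820 = -7020; midpoint Ī = (59820 + 52800)/2 = 56310.
η = (ΔQ/Q̄) ÷ (ΔI/Ī) = (-124.4/556.3) ÷ (-7020/56310) = 1.794.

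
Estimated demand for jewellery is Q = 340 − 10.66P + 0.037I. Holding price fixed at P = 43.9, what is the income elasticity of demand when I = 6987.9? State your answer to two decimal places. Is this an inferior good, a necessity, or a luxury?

At P = 43.9, I = 6987.9: Q = 130.578.
Holding P constant, ∂Q/∂I = 0.037.
η_I = (∂Q/∂I)·(I/Q) = 0.037 × (6987.9/130.578) = 1.98.
Since η > 1, this is a luxury.

1.98 (luxury)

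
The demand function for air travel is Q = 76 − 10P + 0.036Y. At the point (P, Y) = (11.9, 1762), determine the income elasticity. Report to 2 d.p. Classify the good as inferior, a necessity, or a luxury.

3.10 (luxury)

At P = 11.9, Y = 1762: Q = 20.432.
Holding P constant, ∂Q/∂Y = 0.036.
η_Y = (∂Q/∂Y)·(Y/Q) = 0.036 × (1762/20.432) = 3.10.
Since η > 1, this is a luxury.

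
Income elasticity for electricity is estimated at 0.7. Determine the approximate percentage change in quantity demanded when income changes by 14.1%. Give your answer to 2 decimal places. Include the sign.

9.87%

%ΔQ ≈ η × %ΔI = 0.7 × 14.1% = 9.87%.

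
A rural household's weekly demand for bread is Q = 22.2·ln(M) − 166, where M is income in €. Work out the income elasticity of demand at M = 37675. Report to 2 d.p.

At M = 37675: Q = 67.916.
dQ/dM = 22.2/M = 0.00058925 at this income.
η = (dQ/dM)·(M/Q) = 0.00058925 × (37675/67.916) = 0.33.

0.33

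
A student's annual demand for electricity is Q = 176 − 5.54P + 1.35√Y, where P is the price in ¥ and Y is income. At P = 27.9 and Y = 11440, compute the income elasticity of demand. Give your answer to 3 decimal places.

At P = 27.9, Y = 11440: Q = 165.827.
Holding P constant, ∂Q/∂Y = 1.35/(2√Y) = 0.00631089.
η_Y = (∂Q/∂Y)·(Y/Q) = 0.00631089 × (11440/165.827) = 0.435.

0.435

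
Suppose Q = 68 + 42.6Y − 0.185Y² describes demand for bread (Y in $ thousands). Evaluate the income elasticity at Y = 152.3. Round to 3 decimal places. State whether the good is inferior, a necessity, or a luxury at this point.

At Y = 152.3: Q = 2264.8514.
dQ/dY = 42.6 − 0.37Y = -13.75100.
η = (dQ/dY)·(Y/Q) = -13.75100 × (152.3/2264.8514) = -0.925.
η < 0 ⇒ inferior good.

-0.925 (inferior good)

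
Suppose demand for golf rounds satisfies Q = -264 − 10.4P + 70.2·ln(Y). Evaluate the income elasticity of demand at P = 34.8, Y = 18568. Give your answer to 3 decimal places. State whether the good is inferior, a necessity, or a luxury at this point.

1.095 (luxury)

At P = 34.8, Y = 18568: Q = 64.089.
Holding P constant, ∂Q/∂Y = 70.2/Y = 0.0037807.
η_Y = (∂Q/∂Y)·(Y/Q) = 0.0037807 × (18568/64.089) = 1.095.
Since η > 1, this is a luxury.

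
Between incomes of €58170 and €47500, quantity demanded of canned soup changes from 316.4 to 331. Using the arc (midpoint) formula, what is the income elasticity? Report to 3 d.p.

ΔQ = 331 − 316.4 = 14.6; midpoint Q̄ = (316.4 + 331)/2 = 323.7.
ΔI = 47500 − 58170 = -10670; midpoint Ī = (58170 + 47500)/2 = 52835.
η = (ΔQ/Q̄) ÷ (ΔI/Ī) = (14.6/323.7) ÷ (-10670/52835) = -0.223.

-0.223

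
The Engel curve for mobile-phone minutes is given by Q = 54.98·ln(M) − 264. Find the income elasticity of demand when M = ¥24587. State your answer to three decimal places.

At M = 24587: Q = 291.846.
dQ/dM = 54.98/M = 0.00223614 at this income.
η = (dQ/dM)·(M/Q) = 0.00223614 × (24587/291.846) = 0.188.

0.188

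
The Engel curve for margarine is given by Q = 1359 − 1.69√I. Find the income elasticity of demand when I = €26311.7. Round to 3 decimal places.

-0.126

At I = 26311.7: Q = 1084.867.
dQ/dI = -1.69/(2√I) = -0.00520933 at this income.
η = (dQ/dI)·(I/Q) = -0.00520933 × (26311.7/1084.867) = -0.126.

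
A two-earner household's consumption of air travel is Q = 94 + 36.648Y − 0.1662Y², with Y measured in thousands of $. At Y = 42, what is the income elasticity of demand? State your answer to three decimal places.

At Y = 42: Q = 1340.0392.
dQ/dY = 36.648 − 0.3324Y = 22.68720.
η = (dQ/dY)·(Y/Q) = 22.68720 × (42/1340.0392) = 0.711.

0.711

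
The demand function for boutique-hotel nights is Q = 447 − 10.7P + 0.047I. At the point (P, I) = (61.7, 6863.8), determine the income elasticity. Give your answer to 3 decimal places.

At P = 61.7, I = 6863.8: Q = 109.409.
Holding P constant, ∂Q/∂I = 0.047.
η_I = (∂Q/∂I)·(I/Q) = 0.047 × (6863.8/109.409) = 2.949.

2.949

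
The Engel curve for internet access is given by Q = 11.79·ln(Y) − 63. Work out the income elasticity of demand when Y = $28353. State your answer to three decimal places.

At Y = 28353: Q = 57.877.
dQ/dY = 11.79/Y = 0.000415829 at this income.
η = (dQ/dY)·(Y/Q) = 0.000415829 × (28353/57.877) = 0.204.

0.204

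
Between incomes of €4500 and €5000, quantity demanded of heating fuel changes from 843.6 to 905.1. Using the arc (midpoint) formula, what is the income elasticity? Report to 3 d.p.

0.668

ΔQ = 905.1 − 843.6 = 61.5; midpoint Q̄ = (843.6 + 905.1)/2 = 874.35.
ΔI = 5000 − 4500 = 500; midpoint Ī = (4500 + 5000)/2 = 4750.
η = (ΔQ/Q̄) ÷ (ΔI/Ī) = (61.5/874.35) ÷ (500/4750) = 0.668.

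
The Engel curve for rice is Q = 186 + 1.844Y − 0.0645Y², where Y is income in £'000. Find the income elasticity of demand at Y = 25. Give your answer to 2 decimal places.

-0.18

At Y = 25: Q = 191.7875.
dQ/dY = 1.844 − 0.129Y = -1.38100.
η = (dQ/dY)·(Y/Q) = -1.38100 × (25/191.7875) = -0.18.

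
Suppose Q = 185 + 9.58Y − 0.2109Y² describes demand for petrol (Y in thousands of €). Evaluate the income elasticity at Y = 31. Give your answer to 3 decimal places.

At Y = 31: Q = 279.3051.
dQ/dY = 9.58 − 0.4218Y = -3.49580.
η = (dQ/dY)·(Y/Q) = -3.49580 × (31/279.3051) = -0.388.

-0.388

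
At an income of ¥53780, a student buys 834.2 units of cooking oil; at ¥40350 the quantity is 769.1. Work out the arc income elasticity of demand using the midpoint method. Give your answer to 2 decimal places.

0.28

ΔQ = 769.1 − 834.2 = -65.1; midpoint Q̄ = (834.2 + 769.1)/2 = 801.65.
ΔI = 40350 − 53780 = -13430; midpoint Ī = (53780 + 40350)/2 = 47065.
η = (ΔQ/Q̄) ÷ (ΔI/Ī) = (-65.1/801.65) ÷ (-13430/47065) = 0.28.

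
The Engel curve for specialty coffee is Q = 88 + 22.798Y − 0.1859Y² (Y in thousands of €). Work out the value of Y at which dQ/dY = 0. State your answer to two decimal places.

dQ/dY = 22.798 − 0.3718Y.
The good is inferior where dQ/dY < 0. Setting dQ/dY = 0 gives Y = 22.798 / 0.3718 = 61.32.

61.32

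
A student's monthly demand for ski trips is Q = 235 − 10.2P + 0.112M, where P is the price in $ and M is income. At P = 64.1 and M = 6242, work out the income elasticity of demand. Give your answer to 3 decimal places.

2.494

At P = 64.1, M = 6242: Q = 280.284.
Holding P constant, ∂Q/∂M = 0.112.
η_M = (∂Q/∂M)·(M/Q) = 0.112 × (6242/280.284) = 2.494.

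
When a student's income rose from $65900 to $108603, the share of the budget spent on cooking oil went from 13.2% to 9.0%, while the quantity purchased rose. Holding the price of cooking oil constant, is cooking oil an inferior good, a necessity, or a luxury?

necessity

Quantity rises but the budget share falls as income rises, so 0 < η < 1.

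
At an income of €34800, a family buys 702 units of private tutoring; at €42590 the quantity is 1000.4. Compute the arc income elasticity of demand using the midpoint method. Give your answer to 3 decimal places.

ΔQ = 1000.4 − 702 = 298.4; midpoint Q̄ = (702 + 1000.4)/2 = 851.2.
ΔI = 42590 − 34800 = 7790; midpoint Ī = (34800 + 42590)/2 = 38695.
η = (ΔQ/Q̄) ÷ (ΔI/Ī) = (298.4/851.2) ÷ (7790/38695) = 1.741.

1.741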